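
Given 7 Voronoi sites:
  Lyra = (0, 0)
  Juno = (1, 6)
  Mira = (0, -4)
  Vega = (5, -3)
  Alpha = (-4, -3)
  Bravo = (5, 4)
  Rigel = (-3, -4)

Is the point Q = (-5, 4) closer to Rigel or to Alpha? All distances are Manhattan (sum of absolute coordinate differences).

Alpha

d(Q, Rigel) = |-5−(-3)| + |4−(-4)| = 2 + 8 = 10
d(Q, Alpha) = |-5−(-4)| + |4−(-3)| = 1 + 7 = 8
10 > 8, so Alpha is closer.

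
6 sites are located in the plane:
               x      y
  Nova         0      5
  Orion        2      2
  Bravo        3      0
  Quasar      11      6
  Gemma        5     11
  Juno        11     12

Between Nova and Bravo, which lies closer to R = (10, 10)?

Nova

Compare squared distances:
d²(R, Nova) = (10−0)² + (10−5)² = 100 + 25 = 125
d²(R, Bravo) = (10−3)² + (10−0)² = 49 + 100 = 149
125 < 149, so Nova is closer.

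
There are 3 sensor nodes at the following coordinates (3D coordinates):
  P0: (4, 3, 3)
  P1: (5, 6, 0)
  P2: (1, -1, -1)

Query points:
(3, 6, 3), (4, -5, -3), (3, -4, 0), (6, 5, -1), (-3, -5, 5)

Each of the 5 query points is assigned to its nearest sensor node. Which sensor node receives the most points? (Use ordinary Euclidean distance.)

(3, 6, 3) — d² to each: P0:10, P1:13, P2:69 → nearest is P0
(4, -5, -3) — d² to each: P0:100, P1:131, P2:29 → nearest is P2
(3, -4, 0) — d² to each: P0:59, P1:104, P2:14 → nearest is P2
(6, 5, -1) — d² to each: P0:24, P1:3, P2:61 → nearest is P1
(-3, -5, 5) — d² to each: P0:117, P1:210, P2:68 → nearest is P2
Tally — P0:1, P1:1, P2:3. P2 captures the most (3).

P2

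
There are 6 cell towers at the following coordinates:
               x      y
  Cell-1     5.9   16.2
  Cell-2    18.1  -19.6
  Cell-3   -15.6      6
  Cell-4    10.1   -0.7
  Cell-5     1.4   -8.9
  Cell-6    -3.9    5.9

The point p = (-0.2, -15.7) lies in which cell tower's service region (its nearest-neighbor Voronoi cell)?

Cell-5

Since √ is increasing, it suffices to compare squared distances:
d²(p, Cell-1) = (-0.2−5.9)² + (-15.7−16.2)² = 37.21 + 1017.61 = 1054.82
d²(p, Cell-2) = (-0.2−18.1)² + (-15.7−(-19.6))² = 334.89 + 15.21 = 350.1
d²(p, Cell-3) = (-0.2−(-15.6))² + (-15.7−6)² = 237.16 + 470.89 = 708.05
d²(p, Cell-4) = (-0.2−10.1)² + (-15.7−(-0.7))² = 106.09 + 225 = 331.09
d²(p, Cell-5) = (-0.2−1.4)² + (-15.7−(-8.9))² = 2.56 + 46.24 = 48.8
d²(p, Cell-6) = (-0.2−(-3.9))² + (-15.7−5.9)² = 13.69 + 466.56 = 480.25
Minimum is at Cell-5.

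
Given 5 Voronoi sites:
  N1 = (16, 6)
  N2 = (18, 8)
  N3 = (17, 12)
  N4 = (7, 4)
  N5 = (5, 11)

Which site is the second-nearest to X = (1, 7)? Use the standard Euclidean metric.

Since √ is increasing, it suffices to compare squared distances:
|XN1|² = (1−16)² + (7−6)² = 225 + 1 = 226
|XN2|² = (1−18)² + (7−8)² = 289 + 1 = 290
|XN3|² = (1−17)² + (7−12)² = 256 + 25 = 281
|XN4|² = (1−7)² + (7−4)² = 36 + 9 = 45
|XN5|² = (1−5)² + (7−11)² = 16 + 16 = 32
Sorted ascending: N5, N4, N1, … — the second-nearest is N4.

N4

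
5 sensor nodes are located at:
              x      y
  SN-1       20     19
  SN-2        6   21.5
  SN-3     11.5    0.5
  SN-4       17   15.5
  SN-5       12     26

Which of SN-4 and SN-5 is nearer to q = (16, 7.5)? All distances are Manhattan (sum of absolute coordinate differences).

SN-4

d(q, SN-4) = |16−17| + |7.5−15.5| = 1 + 8 = 9
d(q, SN-5) = |16−12| + |7.5−26| = 4 + 18.5 = 22.5
9 < 22.5, so SN-4 is closer.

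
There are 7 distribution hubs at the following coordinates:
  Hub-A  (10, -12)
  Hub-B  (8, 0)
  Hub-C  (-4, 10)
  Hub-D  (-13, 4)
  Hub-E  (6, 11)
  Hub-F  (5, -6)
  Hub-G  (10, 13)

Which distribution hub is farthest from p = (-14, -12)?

Squared Euclidean distances:
d²(p, Hub-A) = (-14−10)² + (-12−(-12))² = 576 + 0 = 576
d²(p, Hub-B) = (-14−8)² + (-12−0)² = 484 + 144 = 628
d²(p, Hub-C) = (-14−(-4))² + (-12−10)² = 100 + 484 = 584
d²(p, Hub-D) = (-14−(-13))² + (-12−4)² = 1 + 256 = 257
d²(p, Hub-E) = (-14−6)² + (-12−11)² = 400 + 529 = 929
d²(p, Hub-F) = (-14−5)² + (-12−(-6))² = 361 + 36 = 397
d²(p, Hub-G) = (-14−10)² + (-12−13)² = 576 + 625 = 1201
The largest is to Hub-G.

Hub-G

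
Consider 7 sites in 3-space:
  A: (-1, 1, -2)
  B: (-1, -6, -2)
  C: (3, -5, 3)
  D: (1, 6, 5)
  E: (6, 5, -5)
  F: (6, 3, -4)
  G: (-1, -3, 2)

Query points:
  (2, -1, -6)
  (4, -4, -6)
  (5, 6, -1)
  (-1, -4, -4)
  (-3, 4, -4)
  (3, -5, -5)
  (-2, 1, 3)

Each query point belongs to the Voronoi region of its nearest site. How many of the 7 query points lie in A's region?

2

(2, -1, -6) — d² to each: A:29, B:50, C:98, D:171, E:53, F:36, G:77 → nearest is A
(4, -4, -6) — d² to each: A:66, B:45, C:83, D:230, E:86, F:57, G:90 → nearest is B
(5, 6, -1) — d² to each: A:62, B:181, C:141, D:52, E:18, F:19, G:126 → nearest is E
(-1, -4, -4) — d² to each: A:29, B:8, C:66, D:185, E:131, F:98, G:37 → nearest is B
(-3, 4, -4) — d² to each: A:17, B:108, C:166, D:101, E:83, F:82, G:89 → nearest is A
(3, -5, -5) — d² to each: A:61, B:26, C:64, D:225, E:109, F:74, G:69 → nearest is B
(-2, 1, 3) — d² to each: A:26, B:75, C:61, D:38, E:144, F:117, G:18 → nearest is G
2 of the 7 points have A as nearest.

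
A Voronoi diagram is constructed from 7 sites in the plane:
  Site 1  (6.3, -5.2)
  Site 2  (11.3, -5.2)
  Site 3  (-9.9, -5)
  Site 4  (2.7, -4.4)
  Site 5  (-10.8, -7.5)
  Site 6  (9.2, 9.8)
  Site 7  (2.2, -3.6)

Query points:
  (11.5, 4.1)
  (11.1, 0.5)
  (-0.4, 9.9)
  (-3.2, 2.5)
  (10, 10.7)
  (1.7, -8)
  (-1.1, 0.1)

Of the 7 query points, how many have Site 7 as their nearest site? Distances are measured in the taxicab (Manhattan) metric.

(11.5, 4.1) — d to each: Site 1:14.5, Site 2:9.5, Site 3:30.5, Site 4:17.3, Site 5:33.9, Site 6:8, Site 7:17 → nearest is Site 6
(11.1, 0.5) — d to each: Site 1:10.5, Site 2:5.9, Site 3:26.5, Site 4:13.3, Site 5:29.9, Site 6:11.2, Site 7:13 → nearest is Site 2
(-0.4, 9.9) — d to each: Site 1:21.8, Site 2:26.8, Site 3:24.4, Site 4:17.4, Site 5:27.8, Site 6:9.7, Site 7:16.1 → nearest is Site 6
(-3.2, 2.5) — d to each: Site 1:17.2, Site 2:22.2, Site 3:14.2, Site 4:12.8, Site 5:17.6, Site 6:19.7, Site 7:11.5 → nearest is Site 7
(10, 10.7) — d to each: Site 1:19.6, Site 2:17.2, Site 3:35.6, Site 4:22.4, Site 5:39, Site 6:1.7, Site 7:22.1 → nearest is Site 6
(1.7, -8) — d to each: Site 1:7.4, Site 2:12.4, Site 3:14.6, Site 4:4.6, Site 5:13, Site 6:25.3, Site 7:4.9 → nearest is Site 4
(-1.1, 0.1) — d to each: Site 1:12.7, Site 2:17.7, Site 3:13.9, Site 4:8.3, Site 5:17.3, Site 6:20, Site 7:7 → nearest is Site 7
2 of the 7 points have Site 7 as nearest.

2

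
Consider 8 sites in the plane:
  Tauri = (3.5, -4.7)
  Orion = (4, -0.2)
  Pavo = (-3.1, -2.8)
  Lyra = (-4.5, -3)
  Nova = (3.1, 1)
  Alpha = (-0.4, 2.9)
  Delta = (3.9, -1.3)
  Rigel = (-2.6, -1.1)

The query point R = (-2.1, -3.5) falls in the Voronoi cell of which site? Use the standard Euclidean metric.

Compare squared distances (the ordering matches that of the actual distances):
d²(R, Tauri) = (-2.1−3.5)² + (-3.5−(-4.7))² = 31.36 + 1.44 = 32.8
d²(R, Orion) = (-2.1−4)² + (-3.5−(-0.2))² = 37.21 + 10.89 = 48.1
d²(R, Pavo) = (-2.1−(-3.1))² + (-3.5−(-2.8))² = 1 + 0.49 = 1.49
d²(R, Lyra) = (-2.1−(-4.5))² + (-3.5−(-3))² = 5.76 + 0.25 = 6.01
d²(R, Nova) = (-2.1−3.1)² + (-3.5−1)² = 27.04 + 20.25 = 47.29
d²(R, Alpha) = (-2.1−(-0.4))² + (-3.5−2.9)² = 2.89 + 40.96 = 43.85
d²(R, Delta) = (-2.1−3.9)² + (-3.5−(-1.3))² = 36 + 4.84 = 40.84
d²(R, Rigel) = (-2.1−(-2.6))² + (-3.5−(-1.1))² = 0.25 + 5.76 = 6.01
Pavo is nearest.

Pavo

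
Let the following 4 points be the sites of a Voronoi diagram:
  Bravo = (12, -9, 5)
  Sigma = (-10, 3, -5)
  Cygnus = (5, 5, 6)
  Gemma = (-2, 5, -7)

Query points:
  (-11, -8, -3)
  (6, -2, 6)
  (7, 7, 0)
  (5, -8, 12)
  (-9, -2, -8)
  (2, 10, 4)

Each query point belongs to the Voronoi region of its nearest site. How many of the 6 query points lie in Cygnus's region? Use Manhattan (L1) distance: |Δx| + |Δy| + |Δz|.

3

(-11, -8, -3) — d to each: Bravo:32, Sigma:14, Cygnus:38, Gemma:26 → nearest is Sigma
(6, -2, 6) — d to each: Bravo:14, Sigma:32, Cygnus:8, Gemma:28 → nearest is Cygnus
(7, 7, 0) — d to each: Bravo:26, Sigma:26, Cygnus:10, Gemma:18 → nearest is Cygnus
(5, -8, 12) — d to each: Bravo:15, Sigma:43, Cygnus:19, Gemma:39 → nearest is Bravo
(-9, -2, -8) — d to each: Bravo:41, Sigma:9, Cygnus:35, Gemma:15 → nearest is Sigma
(2, 10, 4) — d to each: Bravo:30, Sigma:28, Cygnus:10, Gemma:20 → nearest is Cygnus
3 of the 6 points have Cygnus as nearest.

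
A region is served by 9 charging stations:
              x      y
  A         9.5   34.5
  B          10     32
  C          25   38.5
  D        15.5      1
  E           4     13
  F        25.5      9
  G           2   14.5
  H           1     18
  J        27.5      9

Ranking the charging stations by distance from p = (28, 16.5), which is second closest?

F

Squared Euclidean distances:
|pA|² = (28−9.5)² + (16.5−34.5)² = 342.25 + 324 = 666.25
|pB|² = (28−10)² + (16.5−32)² = 324 + 240.25 = 564.25
|pC|² = (28−25)² + (16.5−38.5)² = 9 + 484 = 493
|pD|² = (28−15.5)² + (16.5−1)² = 156.25 + 240.25 = 396.5
|pE|² = (28−4)² + (16.5−13)² = 576 + 12.25 = 588.25
|pF|² = (28−25.5)² + (16.5−9)² = 6.25 + 56.25 = 62.5
|pG|² = (28−2)² + (16.5−14.5)² = 676 + 4 = 680
|pH|² = (28−1)² + (16.5−18)² = 729 + 2.25 = 731.25
|pJ|² = (28−27.5)² + (16.5−9)² = 0.25 + 56.25 = 56.5
Sorted ascending: J, F, D, … — the second-nearest is F.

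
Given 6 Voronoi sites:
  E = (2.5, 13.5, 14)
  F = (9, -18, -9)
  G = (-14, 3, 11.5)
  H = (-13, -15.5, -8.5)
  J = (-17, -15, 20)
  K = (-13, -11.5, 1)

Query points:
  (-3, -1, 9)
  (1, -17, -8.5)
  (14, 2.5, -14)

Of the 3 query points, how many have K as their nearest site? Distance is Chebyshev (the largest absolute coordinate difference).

1

(-3, -1, 9) — d to each: E:14.5, F:18, G:11, H:17.5, J:14, K:10.5 → nearest is K
(1, -17, -8.5) — d to each: E:30.5, F:8, G:20, H:14, J:28.5, K:14 → nearest is F
(14, 2.5, -14) — d to each: E:28, F:20.5, G:28, H:27, J:34, K:27 → nearest is F
1 of the 3 points has K as nearest.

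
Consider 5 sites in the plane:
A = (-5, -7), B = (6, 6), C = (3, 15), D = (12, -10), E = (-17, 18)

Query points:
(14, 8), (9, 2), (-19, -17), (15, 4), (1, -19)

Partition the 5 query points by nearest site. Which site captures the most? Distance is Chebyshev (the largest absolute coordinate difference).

B

(14, 8) — d to each: A:19, B:8, C:11, D:18, E:31 → nearest is B
(9, 2) — d to each: A:14, B:4, C:13, D:12, E:26 → nearest is B
(-19, -17) — d to each: A:14, B:25, C:32, D:31, E:35 → nearest is A
(15, 4) — d to each: A:20, B:9, C:12, D:14, E:32 → nearest is B
(1, -19) — d to each: A:12, B:25, C:34, D:11, E:37 → nearest is D
Tally — A:1, B:3, D:1. B captures the most (3).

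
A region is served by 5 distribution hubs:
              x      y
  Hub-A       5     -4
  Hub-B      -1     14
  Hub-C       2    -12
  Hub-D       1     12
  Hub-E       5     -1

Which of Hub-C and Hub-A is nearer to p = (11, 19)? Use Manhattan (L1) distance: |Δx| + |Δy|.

Hub-A

d(p, Hub-C) = |11−2| + |19−(-12)| = 9 + 31 = 40
d(p, Hub-A) = |11−5| + |19−(-4)| = 6 + 23 = 29
40 > 29, so Hub-A is closer.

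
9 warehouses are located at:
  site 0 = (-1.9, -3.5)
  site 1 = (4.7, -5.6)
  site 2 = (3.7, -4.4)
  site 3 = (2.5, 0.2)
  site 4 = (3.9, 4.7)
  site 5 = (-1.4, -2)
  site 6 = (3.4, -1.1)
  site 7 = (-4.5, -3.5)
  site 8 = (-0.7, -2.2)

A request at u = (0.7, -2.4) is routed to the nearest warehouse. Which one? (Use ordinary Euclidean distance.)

site 8

Compare squared distances (the ordering matches that of the actual distances):
d²(u, site 0) = (0.7−(-1.9))² + (-2.4−(-3.5))² = 6.76 + 1.21 = 7.97
d²(u, site 1) = (0.7−4.7)² + (-2.4−(-5.6))² = 16 + 10.24 = 26.24
d²(u, site 2) = (0.7−3.7)² + (-2.4−(-4.4))² = 9 + 4 = 13
d²(u, site 3) = (0.7−2.5)² + (-2.4−0.2)² = 3.24 + 6.76 = 10
d²(u, site 4) = (0.7−3.9)² + (-2.4−4.7)² = 10.24 + 50.41 = 60.65
d²(u, site 5) = (0.7−(-1.4))² + (-2.4−(-2))² = 4.41 + 0.16 = 4.57
d²(u, site 6) = (0.7−3.4)² + (-2.4−(-1.1))² = 7.29 + 1.69 = 8.98
d²(u, site 7) = (0.7−(-4.5))² + (-2.4−(-3.5))² = 27.04 + 1.21 = 28.25
d²(u, site 8) = (0.7−(-0.7))² + (-2.4−(-2.2))² = 1.96 + 0.04 = 2
site 8 is nearest.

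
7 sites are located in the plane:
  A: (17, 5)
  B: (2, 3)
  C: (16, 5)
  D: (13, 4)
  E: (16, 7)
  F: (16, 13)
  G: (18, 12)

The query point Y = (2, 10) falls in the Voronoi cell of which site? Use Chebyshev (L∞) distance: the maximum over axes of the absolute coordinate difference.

B

d(Y,A) = max(15, 5) = 15
d(Y,B) = max(0, 7) = 7
d(Y,C) = max(14, 5) = 14
d(Y,D) = max(11, 6) = 11
d(Y,E) = max(14, 3) = 14
d(Y,F) = max(14, 3) = 14
d(Y,G) = max(16, 2) = 16
Minimum is at B.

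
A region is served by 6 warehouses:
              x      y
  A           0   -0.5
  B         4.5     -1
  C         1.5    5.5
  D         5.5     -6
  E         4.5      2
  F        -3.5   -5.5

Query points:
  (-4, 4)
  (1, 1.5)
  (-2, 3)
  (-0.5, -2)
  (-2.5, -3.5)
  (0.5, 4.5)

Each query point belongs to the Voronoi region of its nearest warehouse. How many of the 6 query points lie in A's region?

3

(-4, 4) — d² to each: A:36.25, B:97.25, C:32.5, D:190.25, E:76.25, F:90.5 → nearest is C
(1, 1.5) — d² to each: A:5, B:18.5, C:16.25, D:76.5, E:12.5, F:69.25 → nearest is A
(-2, 3) — d² to each: A:16.25, B:58.25, C:18.5, D:137.25, E:43.25, F:74.5 → nearest is A
(-0.5, -2) — d² to each: A:2.5, B:26, C:60.25, D:52, E:41, F:21.25 → nearest is A
(-2.5, -3.5) — d² to each: A:15.25, B:55.25, C:97, D:70.25, E:79.25, F:5 → nearest is F
(0.5, 4.5) — d² to each: A:25.25, B:46.25, C:2, D:135.25, E:22.25, F:116 → nearest is C
3 of the 6 points have A as nearest.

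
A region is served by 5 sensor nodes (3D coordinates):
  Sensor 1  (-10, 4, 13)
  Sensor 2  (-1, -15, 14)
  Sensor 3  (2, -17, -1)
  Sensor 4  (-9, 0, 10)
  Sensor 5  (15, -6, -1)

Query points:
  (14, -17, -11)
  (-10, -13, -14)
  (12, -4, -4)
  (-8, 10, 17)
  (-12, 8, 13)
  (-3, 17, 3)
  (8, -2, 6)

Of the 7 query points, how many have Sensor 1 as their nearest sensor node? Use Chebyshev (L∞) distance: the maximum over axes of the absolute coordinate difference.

3

(14, -17, -11) — d to each: Sensor 1:24, Sensor 2:25, Sensor 3:12, Sensor 4:23, Sensor 5:11 → nearest is Sensor 5
(-10, -13, -14) — d to each: Sensor 1:27, Sensor 2:28, Sensor 3:13, Sensor 4:24, Sensor 5:25 → nearest is Sensor 3
(12, -4, -4) — d to each: Sensor 1:22, Sensor 2:18, Sensor 3:13, Sensor 4:21, Sensor 5:3 → nearest is Sensor 5
(-8, 10, 17) — d to each: Sensor 1:6, Sensor 2:25, Sensor 3:27, Sensor 4:10, Sensor 5:23 → nearest is Sensor 1
(-12, 8, 13) — d to each: Sensor 1:4, Sensor 2:23, Sensor 3:25, Sensor 4:8, Sensor 5:27 → nearest is Sensor 1
(-3, 17, 3) — d to each: Sensor 1:13, Sensor 2:32, Sensor 3:34, Sensor 4:17, Sensor 5:23 → nearest is Sensor 1
(8, -2, 6) — d to each: Sensor 1:18, Sensor 2:13, Sensor 3:15, Sensor 4:17, Sensor 5:7 → nearest is Sensor 5
3 of the 7 points have Sensor 1 as nearest.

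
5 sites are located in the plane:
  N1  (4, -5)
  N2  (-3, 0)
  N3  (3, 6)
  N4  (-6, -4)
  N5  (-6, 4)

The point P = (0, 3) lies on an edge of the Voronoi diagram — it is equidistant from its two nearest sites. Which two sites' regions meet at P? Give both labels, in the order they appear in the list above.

N2 and N3

Squared distances from P to each site:
|PN1|² = (0−4)² + (3−(-5))² = 16 + 64 = 80
|PN2|² = (0−(-3))² + (3−0)² = 9 + 9 = 18
|PN3|² = (0−3)² + (3−6)² = 9 + 9 = 18
|PN4|² = (0−(-6))² + (3−(-4))² = 36 + 49 = 85
|PN5|² = (0−(-6))² + (3−4)² = 36 + 1 = 37
P is equidistant from N2 and N3 (both at squared distance 18), and every other site is strictly farther — so P lies on the N2–N3 Voronoi edge.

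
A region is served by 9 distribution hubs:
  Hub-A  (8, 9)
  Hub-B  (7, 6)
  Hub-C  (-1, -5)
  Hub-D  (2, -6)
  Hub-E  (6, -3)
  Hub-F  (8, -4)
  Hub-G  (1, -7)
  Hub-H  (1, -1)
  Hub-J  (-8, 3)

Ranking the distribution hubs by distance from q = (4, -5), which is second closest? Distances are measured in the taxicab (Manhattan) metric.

Hub-E

d(q, Hub-A) = |4−8| + |-5−9| = 4 + 14 = 18
d(q, Hub-B) = |4−7| + |-5−6| = 3 + 11 = 14
d(q, Hub-C) = |4−(-1)| + |-5−(-5)| = 5 + 0 = 5
d(q, Hub-D) = |4−2| + |-5−(-6)| = 2 + 1 = 3
d(q, Hub-E) = |4−6| + |-5−(-3)| = 2 + 2 = 4
d(q, Hub-F) = |4−8| + |-5−(-4)| = 4 + 1 = 5
d(q, Hub-G) = |4−1| + |-5−(-7)| = 3 + 2 = 5
d(q, Hub-H) = |4−1| + |-5−(-1)| = 3 + 4 = 7
d(q, Hub-J) = |4−(-8)| + |-5−3| = 12 + 8 = 20
Sorted ascending: Hub-D, Hub-E, Hub-C, … — the second-nearest is Hub-E.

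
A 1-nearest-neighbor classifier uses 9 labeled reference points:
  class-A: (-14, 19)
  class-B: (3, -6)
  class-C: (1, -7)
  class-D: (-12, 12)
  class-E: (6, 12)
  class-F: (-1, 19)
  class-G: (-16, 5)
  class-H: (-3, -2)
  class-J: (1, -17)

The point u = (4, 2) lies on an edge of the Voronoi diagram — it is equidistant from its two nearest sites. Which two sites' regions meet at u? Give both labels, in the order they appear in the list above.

class-B and class-H

Squared distances from u to each site:
d²(u, class-A) = 324 + 289 = 613
d²(u, class-B) = 1 + 64 = 65
d²(u, class-C) = 9 + 81 = 90
d²(u, class-D) = 256 + 100 = 356
d²(u, class-E) = 4 + 100 = 104
d²(u, class-F) = 25 + 289 = 314
d²(u, class-G) = 400 + 9 = 409
d²(u, class-H) = 49 + 16 = 65
d²(u, class-J) = 9 + 361 = 370
u is equidistant from class-B and class-H (both at squared distance 65), and every other site is strictly farther — so u lies on the class-B–class-H Voronoi edge.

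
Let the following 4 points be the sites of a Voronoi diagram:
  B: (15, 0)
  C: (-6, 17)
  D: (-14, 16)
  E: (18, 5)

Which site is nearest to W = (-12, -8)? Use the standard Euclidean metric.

D

Compare squared distances (the ordering matches that of the actual distances):
|WB|² = (-12−15)² + (-8−0)² = 729 + 64 = 793
|WC|² = (-12−(-6))² + (-8−17)² = 36 + 625 = 661
|WD|² = (-12−(-14))² + (-8−16)² = 4 + 576 = 580
|WE|² = (-12−18)² + (-8−5)² = 900 + 169 = 1069
D is nearest.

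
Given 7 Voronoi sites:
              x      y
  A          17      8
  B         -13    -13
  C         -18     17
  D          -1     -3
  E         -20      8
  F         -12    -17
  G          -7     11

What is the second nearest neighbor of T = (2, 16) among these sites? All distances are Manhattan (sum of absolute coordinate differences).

d(T,A) = |2−17| + |16−8| = 15 + 8 = 23
d(T,B) = |2−(-13)| + |16−(-13)| = 15 + 29 = 44
d(T,C) = |2−(-18)| + |16−17| = 20 + 1 = 21
d(T,D) = |2−(-1)| + |16−(-3)| = 3 + 19 = 22
d(T,E) = |2−(-20)| + |16−8| = 22 + 8 = 30
d(T,F) = |2−(-12)| + |16−(-17)| = 14 + 33 = 47
d(T,G) = |2−(-7)| + |16−11| = 9 + 5 = 14
Sorted ascending: G, C, D, … — the second-nearest is C.

C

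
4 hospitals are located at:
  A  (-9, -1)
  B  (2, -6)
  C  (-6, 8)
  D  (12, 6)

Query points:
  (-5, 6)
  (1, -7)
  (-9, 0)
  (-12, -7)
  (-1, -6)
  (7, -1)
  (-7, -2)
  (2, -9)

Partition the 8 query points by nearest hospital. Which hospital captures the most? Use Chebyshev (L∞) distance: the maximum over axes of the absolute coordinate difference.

B

(-5, 6) — d to each: A:7, B:12, C:2, D:17 → nearest is C
(1, -7) — d to each: A:10, B:1, C:15, D:13 → nearest is B
(-9, 0) — d to each: A:1, B:11, C:8, D:21 → nearest is A
(-12, -7) — d to each: A:6, B:14, C:15, D:24 → nearest is A
(-1, -6) — d to each: A:8, B:3, C:14, D:13 → nearest is B
(7, -1) — d to each: A:16, B:5, C:13, D:7 → nearest is B
(-7, -2) — d to each: A:2, B:9, C:10, D:19 → nearest is A
(2, -9) — d to each: A:11, B:3, C:17, D:15 → nearest is B
Tally — A:3, B:4, C:1. B captures the most (4).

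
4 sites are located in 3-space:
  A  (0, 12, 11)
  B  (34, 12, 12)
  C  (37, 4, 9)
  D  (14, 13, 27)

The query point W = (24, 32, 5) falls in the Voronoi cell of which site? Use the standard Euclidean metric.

B

Squared Euclidean distances:
|WA|² = 576 + 400 + 36 = 1012
|WB|² = 100 + 400 + 49 = 549
|WC|² = 169 + 784 + 16 = 969
|WD|² = 100 + 361 + 484 = 945
The smallest is to B, so W lies in the Voronoi region of B.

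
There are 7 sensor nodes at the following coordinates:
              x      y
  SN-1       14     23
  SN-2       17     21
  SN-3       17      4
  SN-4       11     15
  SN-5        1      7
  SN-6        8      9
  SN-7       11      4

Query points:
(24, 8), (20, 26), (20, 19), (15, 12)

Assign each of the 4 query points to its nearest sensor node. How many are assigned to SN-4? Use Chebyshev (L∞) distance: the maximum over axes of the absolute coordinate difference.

(24, 8) — d to each: SN-1:15, SN-2:13, SN-3:7, SN-4:13, SN-5:23, SN-6:16, SN-7:13 → nearest is SN-3
(20, 26) — d to each: SN-1:6, SN-2:5, SN-3:22, SN-4:11, SN-5:19, SN-6:17, SN-7:22 → nearest is SN-2
(20, 19) — d to each: SN-1:6, SN-2:3, SN-3:15, SN-4:9, SN-5:19, SN-6:12, SN-7:15 → nearest is SN-2
(15, 12) — d to each: SN-1:11, SN-2:9, SN-3:8, SN-4:4, SN-5:14, SN-6:7, SN-7:8 → nearest is SN-4
1 of the 4 points has SN-4 as nearest.

1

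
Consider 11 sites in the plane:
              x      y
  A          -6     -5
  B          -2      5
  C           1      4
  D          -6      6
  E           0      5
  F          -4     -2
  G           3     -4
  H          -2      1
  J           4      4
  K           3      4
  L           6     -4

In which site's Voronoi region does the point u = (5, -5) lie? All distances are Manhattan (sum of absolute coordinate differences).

d(u,A) = |5−(-6)| + |-5−(-5)| = 11 + 0 = 11
d(u,B) = |5−(-2)| + |-5−5| = 7 + 10 = 17
d(u,C) = |5−1| + |-5−4| = 4 + 9 = 13
d(u,D) = |5−(-6)| + |-5−6| = 11 + 11 = 22
d(u,E) = |5−0| + |-5−5| = 5 + 10 = 15
d(u,F) = |5−(-4)| + |-5−(-2)| = 9 + 3 = 12
d(u,G) = |5−3| + |-5−(-4)| = 2 + 1 = 3
d(u,H) = |5−(-2)| + |-5−1| = 7 + 6 = 13
d(u,J) = |5−4| + |-5−4| = 1 + 9 = 10
d(u,K) = |5−3| + |-5−4| = 2 + 9 = 11
d(u,L) = |5−6| + |-5−(-4)| = 1 + 1 = 2
L is nearest.

L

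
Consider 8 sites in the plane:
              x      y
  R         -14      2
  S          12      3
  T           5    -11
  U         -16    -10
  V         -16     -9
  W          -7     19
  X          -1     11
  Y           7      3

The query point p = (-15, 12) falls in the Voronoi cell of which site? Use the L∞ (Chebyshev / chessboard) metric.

W

d(p,R) = max(1, 10) = 10
d(p,S) = max(27, 9) = 27
d(p,T) = max(20, 23) = 23
d(p,U) = max(1, 22) = 22
d(p,V) = max(1, 21) = 21
d(p,W) = max(8, 7) = 8
d(p,X) = max(14, 1) = 14
d(p,Y) = max(22, 9) = 22
The smallest is to W, so p lies in the Voronoi region of W.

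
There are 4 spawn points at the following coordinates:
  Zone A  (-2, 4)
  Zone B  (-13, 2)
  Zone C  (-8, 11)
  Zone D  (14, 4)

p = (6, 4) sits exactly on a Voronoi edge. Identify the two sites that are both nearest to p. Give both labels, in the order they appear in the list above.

Squared distances from p to each site:
d²(p, Zone A) = (6−(-2))² + (4−4)² = 64 + 0 = 64
d²(p, Zone B) = (6−(-13))² + (4−2)² = 361 + 4 = 365
d²(p, Zone C) = (6−(-8))² + (4−11)² = 196 + 49 = 245
d²(p, Zone D) = (6−14)² + (4−4)² = 64 + 0 = 64
p is equidistant from Zone A and Zone D (both at squared distance 64), and every other site is strictly farther — so p lies on the Zone A–Zone D Voronoi edge.

Zone A and Zone D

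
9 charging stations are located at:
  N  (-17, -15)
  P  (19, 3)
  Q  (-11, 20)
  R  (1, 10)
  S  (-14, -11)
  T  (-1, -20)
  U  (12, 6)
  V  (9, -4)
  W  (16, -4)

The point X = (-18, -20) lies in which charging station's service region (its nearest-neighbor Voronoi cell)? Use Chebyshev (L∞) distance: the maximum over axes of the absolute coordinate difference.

d(X,N) = max(1, 5) = 5
d(X,P) = max(37, 23) = 37
d(X,Q) = max(7, 40) = 40
d(X,R) = max(19, 30) = 30
d(X,S) = max(4, 9) = 9
d(X,T) = max(17, 0) = 17
d(X,U) = max(30, 26) = 30
d(X,V) = max(27, 16) = 27
d(X,W) = max(34, 16) = 34
N is nearest.

N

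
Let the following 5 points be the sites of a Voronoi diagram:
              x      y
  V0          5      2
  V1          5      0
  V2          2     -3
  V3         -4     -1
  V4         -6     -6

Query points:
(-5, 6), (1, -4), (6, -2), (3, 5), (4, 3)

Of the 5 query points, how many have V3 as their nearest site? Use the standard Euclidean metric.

(-5, 6) — d² to each: V0:116, V1:136, V2:130, V3:50, V4:145 → nearest is V3
(1, -4) — d² to each: V0:52, V1:32, V2:2, V3:34, V4:53 → nearest is V2
(6, -2) — d² to each: V0:17, V1:5, V2:17, V3:101, V4:160 → nearest is V1
(3, 5) — d² to each: V0:13, V1:29, V2:65, V3:85, V4:202 → nearest is V0
(4, 3) — d² to each: V0:2, V1:10, V2:40, V3:80, V4:181 → nearest is V0
1 of the 5 points has V3 as nearest.

1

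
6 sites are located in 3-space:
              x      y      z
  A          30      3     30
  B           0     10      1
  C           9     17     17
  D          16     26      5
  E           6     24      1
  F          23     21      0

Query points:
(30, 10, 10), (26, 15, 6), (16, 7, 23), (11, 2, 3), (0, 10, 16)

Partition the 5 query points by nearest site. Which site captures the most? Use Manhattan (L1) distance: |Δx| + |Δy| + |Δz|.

(30, 10, 10) — d to each: A:27, B:39, C:35, D:35, E:47, F:28 → nearest is A
(26, 15, 6) — d to each: A:40, B:36, C:30, D:22, E:34, F:15 → nearest is F
(16, 7, 23) — d to each: A:25, B:41, C:23, D:37, E:49, F:44 → nearest is C
(11, 2, 3) — d to each: A:47, B:21, C:31, D:31, E:29, F:34 → nearest is B
(0, 10, 16) — d to each: A:51, B:15, C:17, D:43, E:35, F:50 → nearest is B
Tally — A:1, B:2, C:1, F:1. B captures the most (2).

B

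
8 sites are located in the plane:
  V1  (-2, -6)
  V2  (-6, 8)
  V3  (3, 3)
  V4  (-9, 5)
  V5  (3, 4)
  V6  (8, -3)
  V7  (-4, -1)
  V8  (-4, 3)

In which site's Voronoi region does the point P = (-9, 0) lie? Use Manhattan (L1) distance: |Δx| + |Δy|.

V4

d(P,V1) = |-9−(-2)| + |0−(-6)| = 7 + 6 = 13
d(P,V2) = |-9−(-6)| + |0−8| = 3 + 8 = 11
d(P,V3) = |-9−3| + |0−3| = 12 + 3 = 15
d(P,V4) = |-9−(-9)| + |0−5| = 0 + 5 = 5
d(P,V5) = |-9−3| + |0−4| = 12 + 4 = 16
d(P,V6) = |-9−8| + |0−(-3)| = 17 + 3 = 20
d(P,V7) = |-9−(-4)| + |0−(-1)| = 5 + 1 = 6
d(P,V8) = |-9−(-4)| + |0−3| = 5 + 3 = 8
V4 is nearest.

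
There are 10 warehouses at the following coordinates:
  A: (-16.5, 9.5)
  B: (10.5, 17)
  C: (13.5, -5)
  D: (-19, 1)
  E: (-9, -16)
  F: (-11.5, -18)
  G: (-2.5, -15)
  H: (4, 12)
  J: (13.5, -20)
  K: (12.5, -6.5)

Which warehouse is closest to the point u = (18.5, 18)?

Compare squared distances (the ordering matches that of the actual distances):
|uA|² = 1225 + 72.25 = 1297.25
|uB|² = 64 + 1 = 65
|uC|² = 25 + 529 = 554
|uD|² = 1406.25 + 289 = 1695.25
|uE|² = 756.25 + 1156 = 1912.25
|uF|² = 900 + 1296 = 2196
|uG|² = 441 + 1089 = 1530
|uH|² = 210.25 + 36 = 246.25
|uJ|² = 25 + 1444 = 1469
|uK|² = 36 + 600.25 = 636.25
Minimum is at B.

B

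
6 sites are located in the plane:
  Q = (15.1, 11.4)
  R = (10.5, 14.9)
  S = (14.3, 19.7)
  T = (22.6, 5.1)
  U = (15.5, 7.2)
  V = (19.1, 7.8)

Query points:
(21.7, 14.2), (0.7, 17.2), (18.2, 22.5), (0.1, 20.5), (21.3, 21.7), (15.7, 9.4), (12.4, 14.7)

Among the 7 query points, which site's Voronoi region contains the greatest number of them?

(21.7, 14.2) — d² to each: Q:51.4, R:125.93, S:85.01, T:83.62, U:87.44, V:47.72 → nearest is V
(0.7, 17.2) — d² to each: Q:241, R:101.33, S:191.21, T:626.02, U:319.04, V:426.92 → nearest is R
(18.2, 22.5) — d² to each: Q:132.82, R:117.05, S:23.05, T:322.12, U:241.38, V:216.9 → nearest is S
(0.1, 20.5) — d² to each: Q:307.81, R:139.52, S:202.28, T:743.41, U:414.05, V:522.29 → nearest is R
(21.3, 21.7) — d² to each: Q:144.53, R:162.88, S:53, T:277.25, U:243.89, V:198.05 → nearest is S
(15.7, 9.4) — d² to each: Q:4.36, R:57.29, S:108.05, T:66.1, U:4.88, V:14.12 → nearest is Q
(12.4, 14.7) — d² to each: Q:18.18, R:3.65, S:28.61, T:196.2, U:65.86, V:92.5 → nearest is R
Tally — Q:1, R:3, S:2, V:1. R captures the most (3).

R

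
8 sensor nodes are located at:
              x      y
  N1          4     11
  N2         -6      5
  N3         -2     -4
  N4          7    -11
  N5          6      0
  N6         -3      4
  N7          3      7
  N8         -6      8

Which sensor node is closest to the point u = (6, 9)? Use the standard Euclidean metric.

Squared Euclidean distances:
|uN1|² = 4 + 4 = 8
|uN2|² = 144 + 16 = 160
|uN3|² = 64 + 169 = 233
|uN4|² = 1 + 400 = 401
|uN5|² = 0 + 81 = 81
|uN6|² = 81 + 25 = 106
|uN7|² = 9 + 4 = 13
|uN8|² = 144 + 1 = 145
N1 is nearest.

N1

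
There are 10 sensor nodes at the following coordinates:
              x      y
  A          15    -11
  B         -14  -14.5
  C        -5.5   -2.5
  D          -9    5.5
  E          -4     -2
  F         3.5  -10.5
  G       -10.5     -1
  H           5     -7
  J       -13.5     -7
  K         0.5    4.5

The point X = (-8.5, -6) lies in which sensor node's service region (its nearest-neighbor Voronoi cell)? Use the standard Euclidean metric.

Squared Euclidean distances:
|XA|² = 552.25 + 25 = 577.25
|XB|² = 30.25 + 72.25 = 102.5
|XC|² = 9 + 12.25 = 21.25
|XD|² = 0.25 + 132.25 = 132.5
|XE|² = 20.25 + 16 = 36.25
|XF|² = 144 + 20.25 = 164.25
|XG|² = 4 + 25 = 29
|XH|² = 182.25 + 1 = 183.25
|XJ|² = 25 + 1 = 26
|XK|² = 81 + 110.25 = 191.25
Minimum is at C.

C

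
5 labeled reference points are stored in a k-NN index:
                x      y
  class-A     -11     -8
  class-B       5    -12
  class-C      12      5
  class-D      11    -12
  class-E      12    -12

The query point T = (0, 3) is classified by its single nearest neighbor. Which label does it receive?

Since √ is increasing, it suffices to compare squared distances:
d²(T, class-A) = (0−(-11))² + (3−(-8))² = 121 + 121 = 242
d²(T, class-B) = (0−5)² + (3−(-12))² = 25 + 225 = 250
d²(T, class-C) = (0−12)² + (3−5)² = 144 + 4 = 148
d²(T, class-D) = (0−11)² + (3−(-12))² = 121 + 225 = 346
d²(T, class-E) = (0−12)² + (3−(-12))² = 144 + 225 = 369
class-C is nearest.

class-C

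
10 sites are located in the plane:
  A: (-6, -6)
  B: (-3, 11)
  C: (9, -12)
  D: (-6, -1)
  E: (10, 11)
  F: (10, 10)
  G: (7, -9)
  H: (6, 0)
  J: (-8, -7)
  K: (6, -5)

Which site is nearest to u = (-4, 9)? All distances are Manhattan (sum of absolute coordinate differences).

d(u,A) = |-4−(-6)| + |9−(-6)| = 2 + 15 = 17
d(u,B) = |-4−(-3)| + |9−11| = 1 + 2 = 3
d(u,C) = |-4−9| + |9−(-12)| = 13 + 21 = 34
d(u,D) = |-4−(-6)| + |9−(-1)| = 2 + 10 = 12
d(u,E) = |-4−10| + |9−11| = 14 + 2 = 16
d(u,F) = |-4−10| + |9−10| = 14 + 1 = 15
d(u,G) = |-4−7| + |9−(-9)| = 11 + 18 = 29
d(u,H) = |-4−6| + |9−0| = 10 + 9 = 19
d(u,J) = |-4−(-8)| + |9−(-7)| = 4 + 16 = 20
d(u,K) = |-4−6| + |9−(-5)| = 10 + 14 = 24
B is nearest.

B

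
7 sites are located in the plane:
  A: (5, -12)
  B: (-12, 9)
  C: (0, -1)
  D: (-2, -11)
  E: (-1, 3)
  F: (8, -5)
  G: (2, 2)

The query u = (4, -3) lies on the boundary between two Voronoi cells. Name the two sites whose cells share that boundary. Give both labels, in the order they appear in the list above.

Squared distances from u to each site:
|uA|² = (4−5)² + (-3−(-12))² = 1 + 81 = 82
|uB|² = (4−(-12))² + (-3−9)² = 256 + 144 = 400
|uC|² = (4−0)² + (-3−(-1))² = 16 + 4 = 20
|uD|² = (4−(-2))² + (-3−(-11))² = 36 + 64 = 100
|uE|² = (4−(-1))² + (-3−3)² = 25 + 36 = 61
|uF|² = (4−8)² + (-3−(-5))² = 16 + 4 = 20
|uG|² = (4−2)² + (-3−2)² = 4 + 25 = 29
u is equidistant from C and F (both at squared distance 20), and every other site is strictly farther — so u lies on the C–F Voronoi edge.

C and F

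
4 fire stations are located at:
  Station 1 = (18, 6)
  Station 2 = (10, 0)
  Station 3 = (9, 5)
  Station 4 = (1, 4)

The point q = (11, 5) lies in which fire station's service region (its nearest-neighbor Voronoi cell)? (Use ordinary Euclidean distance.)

Station 3

Squared Euclidean distances:
d²(q, Station 1) = (11−18)² + (5−6)² = 49 + 1 = 50
d²(q, Station 2) = (11−10)² + (5−0)² = 1 + 25 = 26
d²(q, Station 3) = (11−9)² + (5−5)² = 4 + 0 = 4
d²(q, Station 4) = (11−1)² + (5−4)² = 100 + 1 = 101
Minimum is at Station 3.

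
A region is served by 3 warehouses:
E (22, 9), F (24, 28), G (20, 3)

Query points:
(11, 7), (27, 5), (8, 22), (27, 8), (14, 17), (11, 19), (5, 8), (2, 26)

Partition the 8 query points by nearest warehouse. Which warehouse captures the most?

(11, 7) — d² to each: E:125, F:610, G:97 → nearest is G
(27, 5) — d² to each: E:41, F:538, G:53 → nearest is E
(8, 22) — d² to each: E:365, F:292, G:505 → nearest is F
(27, 8) — d² to each: E:26, F:409, G:74 → nearest is E
(14, 17) — d² to each: E:128, F:221, G:232 → nearest is E
(11, 19) — d² to each: E:221, F:250, G:337 → nearest is E
(5, 8) — d² to each: E:290, F:761, G:250 → nearest is G
(2, 26) — d² to each: E:689, F:488, G:853 → nearest is F
Tally — E:4, F:2, G:2. E captures the most (4).

E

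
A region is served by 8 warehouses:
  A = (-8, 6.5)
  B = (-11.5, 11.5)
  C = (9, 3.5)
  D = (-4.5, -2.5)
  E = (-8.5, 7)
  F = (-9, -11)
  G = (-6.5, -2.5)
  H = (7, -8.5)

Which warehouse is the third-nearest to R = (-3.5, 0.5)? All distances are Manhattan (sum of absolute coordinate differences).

A

d(R,A) = |-3.5−(-8)| + |0.5−6.5| = 4.5 + 6 = 10.5
d(R,B) = |-3.5−(-11.5)| + |0.5−11.5| = 8 + 11 = 19
d(R,C) = |-3.5−9| + |0.5−3.5| = 12.5 + 3 = 15.5
d(R,D) = |-3.5−(-4.5)| + |0.5−(-2.5)| = 1 + 3 = 4
d(R,E) = |-3.5−(-8.5)| + |0.5−7| = 5 + 6.5 = 11.5
d(R,F) = |-3.5−(-9)| + |0.5−(-11)| = 5.5 + 11.5 = 17
d(R,G) = |-3.5−(-6.5)| + |0.5−(-2.5)| = 3 + 3 = 6
d(R,H) = |-3.5−7| + |0.5−(-8.5)| = 10.5 + 9 = 19.5
Sorted ascending: D, G, A, E, … — the third-nearest is A.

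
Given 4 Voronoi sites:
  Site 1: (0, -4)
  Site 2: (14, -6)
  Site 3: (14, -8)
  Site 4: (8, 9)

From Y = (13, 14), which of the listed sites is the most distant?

Site 1

Squared Euclidean distances:
d²(Y, Site 1) = 169 + 324 = 493
d²(Y, Site 2) = 1 + 400 = 401
d²(Y, Site 3) = 1 + 484 = 485
d²(Y, Site 4) = 25 + 25 = 50
The largest is to Site 1.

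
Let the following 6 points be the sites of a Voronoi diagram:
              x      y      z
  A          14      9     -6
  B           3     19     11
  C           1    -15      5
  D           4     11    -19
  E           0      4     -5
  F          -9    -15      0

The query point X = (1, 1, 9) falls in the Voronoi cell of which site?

Since √ is increasing, it suffices to compare squared distances:
|XA|² = (1−14)² + (1−9)² + (9−(-6))² = 169 + 64 + 225 = 458
|XB|² = (1−3)² + (1−19)² + (9−11)² = 4 + 324 + 4 = 332
|XC|² = (1−1)² + (1−(-15))² + (9−5)² = 0 + 256 + 16 = 272
|XD|² = (1−4)² + (1−11)² + (9−(-19))² = 9 + 100 + 784 = 893
|XE|² = (1−0)² + (1−4)² + (9−(-5))² = 1 + 9 + 196 = 206
|XF|² = (1−(-9))² + (1−(-15))² + (9−0)² = 100 + 256 + 81 = 437
Minimum is at E.

E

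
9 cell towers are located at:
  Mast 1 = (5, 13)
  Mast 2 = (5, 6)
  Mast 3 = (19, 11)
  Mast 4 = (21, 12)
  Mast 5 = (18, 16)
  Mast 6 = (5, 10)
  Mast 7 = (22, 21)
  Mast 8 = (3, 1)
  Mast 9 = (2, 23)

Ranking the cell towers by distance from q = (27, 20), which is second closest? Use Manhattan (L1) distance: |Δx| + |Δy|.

d(q, Mast 1) = |27−5| + |20−13| = 22 + 7 = 29
d(q, Mast 2) = |27−5| + |20−6| = 22 + 14 = 36
d(q, Mast 3) = |27−19| + |20−11| = 8 + 9 = 17
d(q, Mast 4) = |27−21| + |20−12| = 6 + 8 = 14
d(q, Mast 5) = |27−18| + |20−16| = 9 + 4 = 13
d(q, Mast 6) = |27−5| + |20−10| = 22 + 10 = 32
d(q, Mast 7) = |27−22| + |20−21| = 5 + 1 = 6
d(q, Mast 8) = |27−3| + |20−1| = 24 + 19 = 43
d(q, Mast 9) = |27−2| + |20−23| = 25 + 3 = 28
Sorted ascending: Mast 7, Mast 5, Mast 4, … — the second-nearest is Mast 5.

Mast 5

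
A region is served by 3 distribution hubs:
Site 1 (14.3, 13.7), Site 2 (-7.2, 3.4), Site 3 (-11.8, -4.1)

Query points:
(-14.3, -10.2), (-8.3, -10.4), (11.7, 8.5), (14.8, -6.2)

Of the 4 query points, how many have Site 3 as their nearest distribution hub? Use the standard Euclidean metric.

2

(-14.3, -10.2) — d² to each: Site 1:1389.17, Site 2:235.37, Site 3:43.46 → nearest is Site 3
(-8.3, -10.4) — d² to each: Site 1:1091.57, Site 2:191.65, Site 3:51.94 → nearest is Site 3
(11.7, 8.5) — d² to each: Site 1:33.8, Site 2:383.22, Site 3:711.01 → nearest is Site 1
(14.8, -6.2) — d² to each: Site 1:396.26, Site 2:576.16, Site 3:711.97 → nearest is Site 1
2 of the 4 points have Site 3 as nearest.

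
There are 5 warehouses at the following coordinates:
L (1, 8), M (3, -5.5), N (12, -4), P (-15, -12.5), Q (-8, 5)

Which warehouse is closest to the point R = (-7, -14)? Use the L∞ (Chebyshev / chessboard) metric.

P

d(R,L) = max(8, 22) = 22
d(R,M) = max(10, 8.5) = 10
d(R,N) = max(19, 10) = 19
d(R,P) = max(8, 1.5) = 8
d(R,Q) = max(1, 19) = 19
Minimum is at P.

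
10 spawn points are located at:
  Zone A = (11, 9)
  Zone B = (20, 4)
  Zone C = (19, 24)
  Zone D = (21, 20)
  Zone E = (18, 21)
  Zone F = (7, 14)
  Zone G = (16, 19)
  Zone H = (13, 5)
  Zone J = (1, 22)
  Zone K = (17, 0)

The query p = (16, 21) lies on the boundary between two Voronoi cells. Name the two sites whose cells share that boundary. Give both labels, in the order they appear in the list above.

Squared distances from p to each site:
d²(p, Zone A) = 25 + 144 = 169
d²(p, Zone B) = 16 + 289 = 305
d²(p, Zone C) = 9 + 9 = 18
d²(p, Zone D) = 25 + 1 = 26
d²(p, Zone E) = 4 + 0 = 4
d²(p, Zone F) = 81 + 49 = 130
d²(p, Zone G) = 0 + 4 = 4
d²(p, Zone H) = 9 + 256 = 265
d²(p, Zone J) = 225 + 1 = 226
d²(p, Zone K) = 1 + 441 = 442
p is equidistant from Zone E and Zone G (both at squared distance 4), and every other site is strictly farther — so p lies on the Zone E–Zone G Voronoi edge.

Zone E and Zone G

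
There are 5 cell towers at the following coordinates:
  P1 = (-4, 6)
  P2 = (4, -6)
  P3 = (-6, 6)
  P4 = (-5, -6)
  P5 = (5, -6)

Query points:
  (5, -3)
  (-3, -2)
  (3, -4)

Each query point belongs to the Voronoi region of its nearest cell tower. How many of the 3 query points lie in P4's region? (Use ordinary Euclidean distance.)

1

(5, -3) — d² to each: P1:162, P2:10, P3:202, P4:109, P5:9 → nearest is P5
(-3, -2) — d² to each: P1:65, P2:65, P3:73, P4:20, P5:80 → nearest is P4
(3, -4) — d² to each: P1:149, P2:5, P3:181, P4:68, P5:8 → nearest is P2
1 of the 3 points has P4 as nearest.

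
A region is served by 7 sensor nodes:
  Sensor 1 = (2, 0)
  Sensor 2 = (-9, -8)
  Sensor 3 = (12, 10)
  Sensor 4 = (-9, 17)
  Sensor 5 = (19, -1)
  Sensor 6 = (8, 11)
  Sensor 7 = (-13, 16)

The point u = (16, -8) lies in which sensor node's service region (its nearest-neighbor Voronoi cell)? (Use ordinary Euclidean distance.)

Squared Euclidean distances:
d²(u, Sensor 1) = (16−2)² + (-8−0)² = 196 + 64 = 260
d²(u, Sensor 2) = (16−(-9))² + (-8−(-8))² = 625 + 0 = 625
d²(u, Sensor 3) = (16−12)² + (-8−10)² = 16 + 324 = 340
d²(u, Sensor 4) = (16−(-9))² + (-8−17)² = 625 + 625 = 1250
d²(u, Sensor 5) = (16−19)² + (-8−(-1))² = 9 + 49 = 58
d²(u, Sensor 6) = (16−8)² + (-8−11)² = 64 + 361 = 425
d²(u, Sensor 7) = (16−(-13))² + (-8−16)² = 841 + 576 = 1417
The smallest is to Sensor 5, so u lies in the Voronoi region of Sensor 5.

Sensor 5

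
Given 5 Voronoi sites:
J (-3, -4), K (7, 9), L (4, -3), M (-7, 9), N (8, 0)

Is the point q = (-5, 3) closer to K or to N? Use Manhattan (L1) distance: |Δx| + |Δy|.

N

d(q,K) = |-5−7| + |3−9| = 12 + 6 = 18
d(q,N) = |-5−8| + |3−0| = 13 + 3 = 16
18 > 16, so N is closer.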